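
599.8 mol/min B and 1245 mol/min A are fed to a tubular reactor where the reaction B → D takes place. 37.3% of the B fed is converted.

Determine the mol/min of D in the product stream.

B reacted = 0.373 × 599.8 = 223.7 mol/min; ν_B = −1, so ξ = 223.7/1 = 223.7 mol/min.
Outlet amounts (n = n₀ + ν ξ):
  B: 599.8 − 1(223.7) = 376.1
  D: 0 + 1(223.7) = 223.7
  A: 1245 (inert)

224 mol/min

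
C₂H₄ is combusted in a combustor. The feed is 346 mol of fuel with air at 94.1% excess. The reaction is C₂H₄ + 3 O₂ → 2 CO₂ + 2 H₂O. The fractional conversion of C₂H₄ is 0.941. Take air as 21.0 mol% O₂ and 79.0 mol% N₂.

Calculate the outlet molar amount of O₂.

1040 mol

Stoichiometric O₂ = 3 × 346 = 1038 mol; O₂ fed = 1038 × 1.941 = 2015 mol.
N₂ fed = 2015 × 79/21 = 7579 mol.
Fuel reacted = 0.941 × 346 → ξ = 325.6 mol.
Outlet (n = n₀ + ν ξ):
  C₂H₄: 346 − 1(325.6) = 20.41
  O₂: 2015 − 3(325.6) = 1038
  N₂: 7579 (inert)
  CO₂: 0 + 2(325.6) = 651.2
  H₂O: 0 + 2(325.6) = 651.2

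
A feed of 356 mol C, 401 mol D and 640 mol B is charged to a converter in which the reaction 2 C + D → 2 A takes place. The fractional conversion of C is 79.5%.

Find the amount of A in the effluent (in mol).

C reacted = 0.795 × 356 = 283 mol; ν_C = −2, so ξ = 283/2 = 141.5 mol.
Outlet amounts (n = n₀ + ν ξ):
  C: 356 − 2(141.5) = 72.98
  D: 401 − 1(141.5) = 259.5
  A: 0 + 2(141.5) = 283
  B: 640 (inert)

283 mol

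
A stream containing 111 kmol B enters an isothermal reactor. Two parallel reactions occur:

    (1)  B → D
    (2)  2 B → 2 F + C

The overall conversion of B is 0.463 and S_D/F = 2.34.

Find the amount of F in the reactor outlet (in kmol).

Conversion of B: B consumed = 0.463 × 111 = 51.39 kmol = 1ξ₁ + 2ξ₂.
Selectivity: 1ξ₁ / (2ξ₂) = 2.34 → ξ₁ = 4.68 ξ₂.
Substitute: (1·4.68 + 2) ξ₂ = 51.39 → ξ₂ = 7.694 kmol, ξ₁ = 36.01 kmol.
Outlet amounts (n = n₀ + Σ ν·ξ):
  B: 111 − 1(36.01) − 2(7.694) = 59.61
  D: 0 + 1(36.01) = 36.01
  F: 0 + 2(7.694) = 15.39
  C: 0 + 1(7.694) = 7.694

15.4 kmol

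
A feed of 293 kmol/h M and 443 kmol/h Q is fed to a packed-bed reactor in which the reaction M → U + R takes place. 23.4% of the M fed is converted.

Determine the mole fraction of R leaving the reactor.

M reacted = 0.234 × 293 = 68.56 kmol/h; ν_M = −1, so ξ = 68.56/1 = 68.56 kmol/h.
Outlet amounts (n = n₀ + ν ξ):
  M: 293 − 1(68.56) = 224.4
  U: 0 + 1(68.56) = 68.56
  R: 0 + 1(68.56) = 68.56
  Q: 443 (inert)
Total out = 804.6 kmol/h; y_R = 68.56 / 804.6 = 0.08522.

0.0852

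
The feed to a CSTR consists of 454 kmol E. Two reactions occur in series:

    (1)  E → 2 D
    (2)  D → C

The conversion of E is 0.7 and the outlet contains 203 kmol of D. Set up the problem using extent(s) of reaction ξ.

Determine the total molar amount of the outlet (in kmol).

Conversion of E: E consumed = 1ξ₁ = 0.7 × 454 → ξ₁ = 317.8 kmol.
D balance: n_D = 0 + 2ξ₁ − 1ξ₂ = 203 → ξ₂ = (2·317.8 − 203)/1 = 432.6 kmol.
Outlet amounts (n = n₀ + Σ ν·ξ):
  E: 454 − 1(317.8) = 136.2
  D: 0 + 2(317.8) − 1(432.6) = 203
  C: 0 + 1(432.6) = 432.6
Total out = 136.2 + 203 + 432.6 = 771.8 kmol.

772 kmol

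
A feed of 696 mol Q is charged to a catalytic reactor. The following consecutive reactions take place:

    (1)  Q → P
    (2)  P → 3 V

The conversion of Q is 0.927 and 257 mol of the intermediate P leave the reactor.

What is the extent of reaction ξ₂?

Conversion of Q: Q consumed = 1ξ₁ = 0.927 × 696 → ξ₁ = 645.2 mol.
P balance: n_P = 0 + 1ξ₁ − 1ξ₂ = 257 → ξ₂ = (1·645.2 − 257)/1 = 388.2 mol.
Outlet amounts (n = n₀ + Σ ν·ξ):
  Q: 696 − 1(645.2) = 50.81
  P: 0 + 1(645.2) − 1(388.2) = 257
  V: 0 + 3(388.2) = 1165

ξ₂ = 388 mol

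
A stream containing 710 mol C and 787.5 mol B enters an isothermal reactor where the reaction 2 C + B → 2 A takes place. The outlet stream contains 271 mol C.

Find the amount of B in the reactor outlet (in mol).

568 mol

For C: n = n₀ − 2ξ → 271 = 710 − 2ξ, giving ξ = 219.5 mol.
Outlet amounts (n = n₀ + ν ξ):
  C: 710 − 2(219.5) = 271
  B: 787.5 − 1(219.5) = 568
  A: 0 + 2(219.5) = 439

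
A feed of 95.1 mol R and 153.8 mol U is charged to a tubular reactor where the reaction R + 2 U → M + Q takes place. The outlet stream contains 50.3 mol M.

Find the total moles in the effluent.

For M: n = n₀ + 1ξ → 50.3 = 0 + 1ξ, giving ξ = 50.3 mol.
Outlet amounts (n = n₀ + ν ξ):
  R: 95.1 − 1(50.3) = 44.8
  U: 153.8 − 2(50.3) = 53.2
  M: 0 + 1(50.3) = 50.3
  Q: 0 + 1(50.3) = 50.3
Total out = 44.8 + 53.2 + 50.3 + 50.3 = 198.6 mol.

199 mol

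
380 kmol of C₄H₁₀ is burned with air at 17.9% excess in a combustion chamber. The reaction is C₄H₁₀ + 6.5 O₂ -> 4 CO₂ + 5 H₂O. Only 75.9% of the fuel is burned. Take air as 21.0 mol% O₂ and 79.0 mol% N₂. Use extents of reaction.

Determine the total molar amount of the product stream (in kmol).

14700 kmol

Stoichiometric O₂ = 6.5 × 380 = 2470 kmol; O₂ fed = 2470 × 1.179 = 2912 kmol.
N₂ fed = 2912 × 79/21 = 10960 kmol.
Fuel reacted = 0.759 × 380 → ξ = 288.4 kmol.
Outlet (n = n₀ + ν ξ):
  C₄H₁₀: 380 − 1(288.4) = 91.58
  O₂: 2912 − 6.5(288.4) = 1037
  N₂: 10960 (inert)
  CO₂: 0 + 4(288.4) = 1154
  H₂O: 0 + 5(288.4) = 1442
Total out = 91.58 + 1037 + 10960 + 1154 + 1442 = 14680 kmol.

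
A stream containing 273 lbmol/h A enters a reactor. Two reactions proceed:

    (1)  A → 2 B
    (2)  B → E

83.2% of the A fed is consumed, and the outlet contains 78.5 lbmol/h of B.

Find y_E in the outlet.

0.751

Conversion of A: A consumed = 1ξ₁ = 0.832 × 273 → ξ₁ = 227.1 lbmol/h.
B balance: n_B = 0 + 2ξ₁ − 1ξ₂ = 78.5 → ξ₂ = (2·227.1 − 78.5)/1 = 375.8 lbmol/h.
Outlet amounts (n = n₀ + Σ ν·ξ):
  A: 273 − 1(227.1) = 45.86
  B: 0 + 2(227.1) − 1(375.8) = 78.5
  E: 0 + 1(375.8) = 375.8
Total out = 500.1 lbmol/h; y_E = 375.8 / 500.1 = 0.7513.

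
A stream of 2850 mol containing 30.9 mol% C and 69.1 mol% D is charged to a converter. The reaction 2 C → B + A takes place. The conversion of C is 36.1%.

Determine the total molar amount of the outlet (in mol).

2850 mol

C reacted = 0.361 × 880.6 = 317.9 mol; ν_C = −2, so ξ = 317.9/2 = 159 mol.
Outlet amounts (n = n₀ + ν ξ):
  C: 880.6 − 2(159) = 562.7
  B: 0 + 1(159) = 159
  A: 0 + 1(159) = 159
  D: 1969 (inert)
Total out = 562.7 + 159 + 159 + 1969 = 2850 mol.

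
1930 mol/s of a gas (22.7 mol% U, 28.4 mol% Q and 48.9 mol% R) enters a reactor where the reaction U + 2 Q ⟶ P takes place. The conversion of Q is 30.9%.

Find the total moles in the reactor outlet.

Q reacted = 0.309 × 548.1 = 169.4 mol/s; ν_Q = −2, so ξ = 169.4/2 = 84.68 mol/s.
Outlet amounts (n = n₀ + ν ξ):
  U: 438.1 − 1(84.68) = 353.4
  Q: 548.1 − 2(84.68) = 378.8
  P: 0 + 1(84.68) = 84.68
  R: 943.8 (inert)
Total out = 353.4 + 378.8 + 84.68 + 943.8 = 1761 mol/s.

1760 mol/s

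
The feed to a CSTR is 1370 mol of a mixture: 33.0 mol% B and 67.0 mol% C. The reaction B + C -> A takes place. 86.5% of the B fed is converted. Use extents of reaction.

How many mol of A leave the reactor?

391 mol

B reacted = 0.865 × 452.1 = 391.1 mol; ν_B = −1, so ξ = 391.1/1 = 391.1 mol.
Outlet amounts (n = n₀ + ν ξ):
  B: 452.1 − 1(391.1) = 61.03
  C: 917.9 − 1(391.1) = 526.8
  A: 0 + 1(391.1) = 391.1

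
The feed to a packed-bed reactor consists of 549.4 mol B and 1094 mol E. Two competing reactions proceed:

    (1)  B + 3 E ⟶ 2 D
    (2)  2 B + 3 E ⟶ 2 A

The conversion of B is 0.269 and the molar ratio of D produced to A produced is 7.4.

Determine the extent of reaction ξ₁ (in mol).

Conversion of B: B consumed = 0.269 × 549.4 = 147.8 mol = 1ξ₁ + 2ξ₂.
Selectivity: 2ξ₁ / (2ξ₂) = 7.4 → ξ₁ = 7.4 ξ₂.
Substitute: (1·7.4 + 2) ξ₂ = 147.8 → ξ₂ = 15.72 mol, ξ₁ = 116.3 mol.
Outlet amounts (n = n₀ + Σ ν·ξ):
  B: 549.4 − 1(116.3) − 2(15.72) = 401.6
  E: 1094 − 3(116.3) − 3(15.72) = 697.8
  D: 0 + 2(116.3) = 232.7
  A: 0 + 2(15.72) = 31.44

ξ₁ = 116 mol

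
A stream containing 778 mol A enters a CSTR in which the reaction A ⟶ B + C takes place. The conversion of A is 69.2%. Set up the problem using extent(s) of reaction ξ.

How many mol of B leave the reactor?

538 mol

A reacted = 0.692 × 778 = 538.4 mol; ν_A = −1, so ξ = 538.4/1 = 538.4 mol.
Outlet amounts (n = n₀ + ν ξ):
  A: 778 − 1(538.4) = 239.6
  B: 0 + 1(538.4) = 538.4
  C: 0 + 1(538.4) = 538.4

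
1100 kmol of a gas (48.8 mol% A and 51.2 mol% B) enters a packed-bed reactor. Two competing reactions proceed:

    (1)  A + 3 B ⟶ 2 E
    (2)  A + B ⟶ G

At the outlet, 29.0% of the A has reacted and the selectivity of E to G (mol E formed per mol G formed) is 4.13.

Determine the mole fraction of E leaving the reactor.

0.25

Conversion of A: A consumed = 0.29 × 536.8 = 155.7 kmol = 1ξ₁ + 1ξ₂.
Selectivity: 2ξ₁ / (1ξ₂) = 4.13 → ξ₁ = 2.065 ξ₂.
Substitute: (1·2.065 + 1) ξ₂ = 155.7 → ξ₂ = 50.79 kmol, ξ₁ = 104.9 kmol.
Outlet amounts (n = n₀ + Σ ν·ξ):
  A: 536.8 − 1(104.9) − 1(50.79) = 381.1
  B: 563.2 − 3(104.9) − 1(50.79) = 197.8
  E: 0 + 2(104.9) = 209.8
  G: 0 + 1(50.79) = 50.79
Total out = 839.4 kmol; y_E = 209.8 / 839.4 = 0.2499.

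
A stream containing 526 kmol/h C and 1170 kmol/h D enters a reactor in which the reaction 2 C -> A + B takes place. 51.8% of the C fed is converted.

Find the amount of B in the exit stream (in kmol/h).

136 kmol/h

C reacted = 0.518 × 526 = 272.5 kmol/h; ν_C = −2, so ξ = 272.5/2 = 136.2 kmol/h.
Outlet amounts (n = n₀ + ν ξ):
  C: 526 − 2(136.2) = 253.5
  A: 0 + 1(136.2) = 136.2
  B: 0 + 1(136.2) = 136.2
  D: 1170 (inert)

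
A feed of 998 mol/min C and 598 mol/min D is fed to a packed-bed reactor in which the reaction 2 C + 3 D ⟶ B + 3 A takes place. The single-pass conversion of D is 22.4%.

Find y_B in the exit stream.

D reacted = 0.224 × 598 = 134 mol/min; ν_D = −3, so ξ = 134/3 = 44.65 mol/min.
Outlet amounts (n = n₀ + ν ξ):
  C: 998 − 2(44.65) = 908.7
  D: 598 − 3(44.65) = 464
  B: 0 + 1(44.65) = 44.65
  A: 0 + 3(44.65) = 134
Total out = 1551 mol/min; y_B = 44.65 / 1551 = 0.02878.

0.0288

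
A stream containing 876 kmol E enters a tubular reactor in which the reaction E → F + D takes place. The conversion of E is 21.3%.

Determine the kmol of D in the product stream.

E reacted = 0.213 × 876 = 186.6 kmol; ν_E = −1, so ξ = 186.6/1 = 186.6 kmol.
Outlet amounts (n = n₀ + ν ξ):
  E: 876 − 1(186.6) = 689.4
  F: 0 + 1(186.6) = 186.6
  D: 0 + 1(186.6) = 186.6

187 kmol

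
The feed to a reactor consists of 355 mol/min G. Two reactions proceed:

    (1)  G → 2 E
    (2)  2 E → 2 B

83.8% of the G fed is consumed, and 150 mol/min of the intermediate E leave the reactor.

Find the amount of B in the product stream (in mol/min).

445 mol/min

Conversion of G: G consumed = 1ξ₁ = 0.838 × 355 → ξ₁ = 297.5 mol/min.
E balance: n_E = 0 + 2ξ₁ − 2ξ₂ = 150 → ξ₂ = (2·297.5 − 150)/2 = 222.5 mol/min.
Outlet amounts (n = n₀ + Σ ν·ξ):
  G: 355 − 1(297.5) = 57.51
  E: 0 + 2(297.5) − 2(222.5) = 150
  B: 0 + 2(222.5) = 445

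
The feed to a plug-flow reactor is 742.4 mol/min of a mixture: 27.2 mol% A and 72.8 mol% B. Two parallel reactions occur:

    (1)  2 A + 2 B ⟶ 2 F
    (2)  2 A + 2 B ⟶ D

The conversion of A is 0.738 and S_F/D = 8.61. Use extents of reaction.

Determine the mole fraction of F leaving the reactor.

Conversion of A: A consumed = 0.738 × 201.9 = 149 mol/min = 2ξ₁ + 2ξ₂.
Selectivity: 2ξ₁ / (1ξ₂) = 8.61 → ξ₁ = 4.305 ξ₂.
Substitute: (2·4.305 + 2) ξ₂ = 149 → ξ₂ = 14.05 mol/min, ξ₁ = 60.47 mol/min.
Outlet amounts (n = n₀ + Σ ν·ξ):
  A: 201.9 − 2(60.47) − 2(14.05) = 52.91
  B: 540.5 − 2(60.47) − 2(14.05) = 391.4
  F: 0 + 2(60.47) = 120.9
  D: 0 + 1(14.05) = 14.05
Total out = 579.3 mol/min; y_F = 120.9 / 579.3 = 0.2088.

0.209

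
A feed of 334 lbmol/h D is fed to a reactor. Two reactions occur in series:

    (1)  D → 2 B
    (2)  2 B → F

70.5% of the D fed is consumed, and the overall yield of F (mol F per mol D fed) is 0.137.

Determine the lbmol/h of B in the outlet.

Conversion of D: D consumed = 1ξ₁ = 0.705 × 334 → ξ₁ = 235.5 lbmol/h.
Yield of F: 1ξ₂ / 334 = 0.137 → ξ₂ = 45.76 lbmol/h.
Outlet amounts (n = n₀ + Σ ν·ξ):
  D: 334 − 1(235.5) = 98.53
  B: 0 + 2(235.5) − 2(45.76) = 379.4
  F: 0 + 1(45.76) = 45.76

379 lbmol/h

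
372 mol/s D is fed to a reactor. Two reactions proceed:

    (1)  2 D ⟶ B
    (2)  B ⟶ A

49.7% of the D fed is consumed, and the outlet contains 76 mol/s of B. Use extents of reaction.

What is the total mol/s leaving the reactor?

Conversion of D: D consumed = 2ξ₁ = 0.497 × 372 → ξ₁ = 92.44 mol/s.
B balance: n_B = 0 + 1ξ₁ − 1ξ₂ = 76 → ξ₂ = (1·92.44 − 76)/1 = 16.44 mol/s.
Outlet amounts (n = n₀ + Σ ν·ξ):
  D: 372 − 2(92.44) = 187.1
  B: 0 + 1(92.44) − 1(16.44) = 76
  A: 0 + 1(16.44) = 16.44
Total out = 187.1 + 76 + 16.44 = 279.6 mol/s.

280 mol/s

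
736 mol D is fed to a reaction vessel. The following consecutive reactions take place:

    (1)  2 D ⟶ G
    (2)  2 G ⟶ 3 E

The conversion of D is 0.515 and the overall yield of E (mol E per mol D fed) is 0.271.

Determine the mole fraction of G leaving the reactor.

Conversion of D: D consumed = 2ξ₁ = 0.515 × 736 → ξ₁ = 189.5 mol.
Yield of E: 3ξ₂ / 736 = 0.271 → ξ₂ = 66.49 mol.
Outlet amounts (n = n₀ + Σ ν·ξ):
  D: 736 − 2(189.5) = 357
  G: 0 + 1(189.5) − 2(66.49) = 56.55
  E: 0 + 3(66.49) = 199.5
Total out = 613 mol; y_G = 56.55 / 613 = 0.09226.

0.0923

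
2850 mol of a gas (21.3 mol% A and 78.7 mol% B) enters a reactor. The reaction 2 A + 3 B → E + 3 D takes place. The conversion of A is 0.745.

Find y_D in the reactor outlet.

A reacted = 0.745 × 607 = 452.3 mol; ν_A = −2, so ξ = 452.3/2 = 226.1 mol.
Outlet amounts (n = n₀ + ν ξ):
  A: 607 − 2(226.1) = 154.8
  B: 2243 − 3(226.1) = 1565
  E: 0 + 1(226.1) = 226.1
  D: 0 + 3(226.1) = 678.4
Total out = 2624 mol; y_D = 678.4 / 2624 = 0.2585.

0.259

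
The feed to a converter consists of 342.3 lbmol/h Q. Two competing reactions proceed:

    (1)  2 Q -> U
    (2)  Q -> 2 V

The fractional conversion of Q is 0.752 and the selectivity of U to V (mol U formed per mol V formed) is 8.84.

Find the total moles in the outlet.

Conversion of Q: Q consumed = 0.752 × 342.3 = 257.4 lbmol/h = 2ξ₁ + 1ξ₂.
Selectivity: 1ξ₁ / (2ξ₂) = 8.84 → ξ₁ = 17.68 ξ₂.
Substitute: (2·17.68 + 1) ξ₂ = 257.4 → ξ₂ = 7.079 lbmol/h, ξ₁ = 125.2 lbmol/h.
Outlet amounts (n = n₀ + Σ ν·ξ):
  Q: 342.3 − 2(125.2) − 1(7.079) = 84.89
  U: 0 + 1(125.2) = 125.2
  V: 0 + 2(7.079) = 14.16
Total out = 84.89 + 125.2 + 14.16 = 224.2 lbmol/h.

224 lbmol/h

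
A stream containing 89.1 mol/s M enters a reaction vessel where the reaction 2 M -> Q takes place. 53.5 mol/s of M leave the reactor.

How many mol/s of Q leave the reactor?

For M: n = n₀ − 2ξ → 53.5 = 89.1 − 2ξ, giving ξ = 17.8 mol/s.
Outlet amounts (n = n₀ + ν ξ):
  M: 89.1 − 2(17.8) = 53.5
  Q: 0 + 1(17.8) = 17.8

17.8 mol/s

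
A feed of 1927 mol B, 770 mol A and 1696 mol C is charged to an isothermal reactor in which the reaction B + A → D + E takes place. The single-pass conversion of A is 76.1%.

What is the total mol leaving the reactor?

4390 mol

A reacted = 0.761 × 770 = 586 mol; ν_A = −1, so ξ = 586/1 = 586 mol.
Outlet amounts (n = n₀ + ν ξ):
  B: 1927 − 1(586) = 1341
  A: 770 − 1(586) = 184
  D: 0 + 1(586) = 586
  E: 0 + 1(586) = 586
  C: 1696 (inert)
Total out = 1341 + 184 + 586 + 586 + 1696 = 4393 mol.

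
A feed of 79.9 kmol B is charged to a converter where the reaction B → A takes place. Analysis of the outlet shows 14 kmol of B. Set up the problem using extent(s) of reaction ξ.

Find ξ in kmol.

ξ = 65.9 kmol

For B: n = n₀ − 1ξ → 14 = 79.9 − 1ξ, giving ξ = 65.9 kmol.
Outlet amounts (n = n₀ + ν ξ):
  B: 79.9 − 1(65.9) = 14
  A: 0 + 1(65.9) = 65.9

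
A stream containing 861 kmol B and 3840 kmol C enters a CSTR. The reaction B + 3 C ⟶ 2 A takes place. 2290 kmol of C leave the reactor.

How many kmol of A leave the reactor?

For C: n = n₀ − 3ξ → 2290 = 3840 − 3ξ, giving ξ = 516.7 kmol.
Outlet amounts (n = n₀ + ν ξ):
  B: 861 − 1(516.7) = 344.3
  C: 3840 − 3(516.7) = 2290
  A: 0 + 2(516.7) = 1033

1030 kmol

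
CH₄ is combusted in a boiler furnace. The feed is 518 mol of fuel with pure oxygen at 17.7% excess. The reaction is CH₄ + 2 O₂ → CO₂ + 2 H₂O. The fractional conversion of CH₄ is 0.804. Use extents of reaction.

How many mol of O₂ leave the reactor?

386 mol

Stoichiometric O₂ = 2 × 518 = 1036 mol; O₂ fed = 1036 × 1.177 = 1219 mol.
Fuel reacted = 0.804 × 518 → ξ = 416.5 mol.
Outlet (n = n₀ + ν ξ):
  CH₄: 518 − 1(416.5) = 101.5
  O₂: 1219 − 2(416.5) = 386.4
  CO₂: 0 + 1(416.5) = 416.5
  H₂O: 0 + 2(416.5) = 832.9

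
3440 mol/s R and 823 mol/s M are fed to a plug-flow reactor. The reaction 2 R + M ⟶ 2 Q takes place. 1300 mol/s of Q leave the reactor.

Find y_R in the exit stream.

For Q: n = n₀ + 2ξ → 1300 = 0 + 2ξ, giving ξ = 650 mol/s.
Outlet amounts (n = n₀ + ν ξ):
  R: 3440 − 2(650) = 2140
  M: 823 − 1(650) = 173
  Q: 0 + 2(650) = 1300
Total out = 3613 mol/s; y_R = 2140 / 3613 = 0.5923.

0.592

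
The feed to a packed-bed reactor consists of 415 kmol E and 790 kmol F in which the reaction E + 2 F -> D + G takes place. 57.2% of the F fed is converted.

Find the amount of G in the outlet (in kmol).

226 kmol

F reacted = 0.572 × 790 = 451.9 kmol; ν_F = −2, so ξ = 451.9/2 = 225.9 kmol.
Outlet amounts (n = n₀ + ν ξ):
  E: 415 − 1(225.9) = 189.1
  F: 790 − 2(225.9) = 338.1
  D: 0 + 1(225.9) = 225.9
  G: 0 + 1(225.9) = 225.9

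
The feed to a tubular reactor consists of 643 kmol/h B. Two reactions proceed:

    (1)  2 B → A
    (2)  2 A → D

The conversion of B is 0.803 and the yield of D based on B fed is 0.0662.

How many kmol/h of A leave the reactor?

Conversion of B: B consumed = 2ξ₁ = 0.803 × 643 → ξ₁ = 258.2 kmol/h.
Yield of D: 1ξ₂ / 643 = 0.0662 → ξ₂ = 42.57 kmol/h.
Outlet amounts (n = n₀ + Σ ν·ξ):
  B: 643 − 2(258.2) = 126.7
  A: 0 + 1(258.2) − 2(42.57) = 173
  D: 0 + 1(42.57) = 42.57

173 kmol/h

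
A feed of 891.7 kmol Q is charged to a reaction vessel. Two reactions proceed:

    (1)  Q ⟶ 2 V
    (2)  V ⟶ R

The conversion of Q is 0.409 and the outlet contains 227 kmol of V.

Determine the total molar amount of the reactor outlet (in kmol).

1260 kmol

Conversion of Q: Q consumed = 1ξ₁ = 0.409 × 891.7 → ξ₁ = 364.7 kmol.
V balance: n_V = 0 + 2ξ₁ − 1ξ₂ = 227 → ξ₂ = (2·364.7 − 227)/1 = 502.4 kmol.
Outlet amounts (n = n₀ + Σ ν·ξ):
  Q: 891.7 − 1(364.7) = 527
  V: 0 + 2(364.7) − 1(502.4) = 227
  R: 0 + 1(502.4) = 502.4
Total out = 527 + 227 + 502.4 = 1256 kmol.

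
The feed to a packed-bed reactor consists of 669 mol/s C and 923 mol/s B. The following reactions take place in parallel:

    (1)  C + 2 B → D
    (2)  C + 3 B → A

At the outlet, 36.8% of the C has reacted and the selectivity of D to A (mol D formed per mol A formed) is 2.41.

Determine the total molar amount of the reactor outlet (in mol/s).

Conversion of C: C consumed = 0.368 × 669 = 246.2 mol/s = 1ξ₁ + 1ξ₂.
Selectivity: 1ξ₁ / (1ξ₂) = 2.41 → ξ₁ = 2.41 ξ₂.
Substitute: (1·2.41 + 1) ξ₂ = 246.2 → ξ₂ = 72.2 mol/s, ξ₁ = 174 mol/s.
Outlet amounts (n = n₀ + Σ ν·ξ):
  C: 669 − 1(174) − 1(72.2) = 422.8
  B: 923 − 2(174) − 3(72.2) = 358.4
  D: 0 + 1(174) = 174
  A: 0 + 1(72.2) = 72.2
Total out = 422.8 + 358.4 + 174 + 72.2 = 1027 mol/s.

1030 mol/s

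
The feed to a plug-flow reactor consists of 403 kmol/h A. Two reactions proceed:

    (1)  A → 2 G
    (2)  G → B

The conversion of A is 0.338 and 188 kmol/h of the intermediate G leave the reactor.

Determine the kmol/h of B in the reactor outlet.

84.4 kmol/h

Conversion of A: A consumed = 1ξ₁ = 0.338 × 403 → ξ₁ = 136.2 kmol/h.
G balance: n_G = 0 + 2ξ₁ − 1ξ₂ = 188 → ξ₂ = (2·136.2 − 188)/1 = 84.43 kmol/h.
Outlet amounts (n = n₀ + Σ ν·ξ):
  A: 403 − 1(136.2) = 266.8
  G: 0 + 2(136.2) − 1(84.43) = 188
  B: 0 + 1(84.43) = 84.43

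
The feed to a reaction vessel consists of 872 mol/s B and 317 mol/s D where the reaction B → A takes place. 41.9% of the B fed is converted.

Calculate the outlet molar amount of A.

B reacted = 0.419 × 872 = 365.4 mol/s; ν_B = −1, so ξ = 365.4/1 = 365.4 mol/s.
Outlet amounts (n = n₀ + ν ξ):
  B: 872 − 1(365.4) = 506.6
  A: 0 + 1(365.4) = 365.4
  D: 317 (inert)

365 mol/s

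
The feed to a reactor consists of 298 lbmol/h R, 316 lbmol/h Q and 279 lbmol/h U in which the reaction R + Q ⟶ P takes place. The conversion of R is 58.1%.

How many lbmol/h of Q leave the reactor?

143 lbmol/h

R reacted = 0.581 × 298 = 173.1 lbmol/h; ν_R = −1, so ξ = 173.1/1 = 173.1 lbmol/h.
Outlet amounts (n = n₀ + ν ξ):
  R: 298 − 1(173.1) = 124.9
  Q: 316 − 1(173.1) = 142.9
  P: 0 + 1(173.1) = 173.1
  U: 279 (inert)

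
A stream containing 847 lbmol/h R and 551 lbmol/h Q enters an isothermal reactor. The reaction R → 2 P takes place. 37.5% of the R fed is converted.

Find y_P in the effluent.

0.37

R reacted = 0.375 × 847 = 317.6 lbmol/h; ν_R = −1, so ξ = 317.6/1 = 317.6 lbmol/h.
Outlet amounts (n = n₀ + ν ξ):
  R: 847 − 1(317.6) = 529.4
  P: 0 + 2(317.6) = 635.2
  Q: 551 (inert)
Total out = 1716 lbmol/h; y_P = 635.2 / 1716 = 0.3703.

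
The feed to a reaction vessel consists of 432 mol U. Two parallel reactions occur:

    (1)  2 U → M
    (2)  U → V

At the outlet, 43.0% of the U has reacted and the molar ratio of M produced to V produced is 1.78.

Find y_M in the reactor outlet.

Conversion of U: U consumed = 0.43 × 432 = 185.8 mol = 2ξ₁ + 1ξ₂.
Selectivity: 1ξ₁ / (1ξ₂) = 1.78 → ξ₁ = 1.78 ξ₂.
Substitute: (2·1.78 + 1) ξ₂ = 185.8 → ξ₂ = 40.74 mol, ξ₁ = 72.51 mol.
Outlet amounts (n = n₀ + Σ ν·ξ):
  U: 432 − 2(72.51) − 1(40.74) = 246.2
  M: 0 + 1(72.51) = 72.51
  V: 0 + 1(40.74) = 40.74
Total out = 359.5 mol; y_M = 72.51 / 359.5 = 0.2017.

0.202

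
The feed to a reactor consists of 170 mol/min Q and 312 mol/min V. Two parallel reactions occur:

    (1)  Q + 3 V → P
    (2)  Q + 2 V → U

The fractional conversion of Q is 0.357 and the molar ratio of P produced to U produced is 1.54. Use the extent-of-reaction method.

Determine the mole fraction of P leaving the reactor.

0.114

Conversion of Q: Q consumed = 0.357 × 170 = 60.69 mol/min = 1ξ₁ + 1ξ₂.
Selectivity: 1ξ₁ / (1ξ₂) = 1.54 → ξ₁ = 1.54 ξ₂.
Substitute: (1·1.54 + 1) ξ₂ = 60.69 → ξ₂ = 23.89 mol/min, ξ₁ = 36.8 mol/min.
Outlet amounts (n = n₀ + Σ ν·ξ):
  Q: 170 − 1(36.8) − 1(23.89) = 109.3
  V: 312 − 3(36.8) − 2(23.89) = 153.8
  P: 0 + 1(36.8) = 36.8
  U: 0 + 1(23.89) = 23.89
Total out = 323.8 mol/min; y_P = 36.8 / 323.8 = 0.1136.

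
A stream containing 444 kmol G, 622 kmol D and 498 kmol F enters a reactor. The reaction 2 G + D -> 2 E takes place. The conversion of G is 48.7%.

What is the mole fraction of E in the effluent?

0.149

G reacted = 0.487 × 444 = 216.2 kmol; ν_G = −2, so ξ = 216.2/2 = 108.1 kmol.
Outlet amounts (n = n₀ + ν ξ):
  G: 444 − 2(108.1) = 227.8
  D: 622 − 1(108.1) = 513.9
  E: 0 + 2(108.1) = 216.2
  F: 498 (inert)
Total out = 1456 kmol; y_E = 216.2 / 1456 = 0.1485.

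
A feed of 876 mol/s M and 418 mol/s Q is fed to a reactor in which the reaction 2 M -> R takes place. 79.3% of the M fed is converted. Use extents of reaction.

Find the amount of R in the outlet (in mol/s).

347 mol/s

M reacted = 0.793 × 876 = 694.7 mol/s; ν_M = −2, so ξ = 694.7/2 = 347.3 mol/s.
Outlet amounts (n = n₀ + ν ξ):
  M: 876 − 2(347.3) = 181.3
  R: 0 + 1(347.3) = 347.3
  Q: 418 (inert)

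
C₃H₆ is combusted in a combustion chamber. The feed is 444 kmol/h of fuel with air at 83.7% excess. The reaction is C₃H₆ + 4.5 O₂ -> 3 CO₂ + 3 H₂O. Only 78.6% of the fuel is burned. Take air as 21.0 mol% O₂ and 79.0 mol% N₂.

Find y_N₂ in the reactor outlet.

Stoichiometric O₂ = 4.5 × 444 = 1998 kmol/h; O₂ fed = 1998 × 1.837 = 3670 kmol/h.
N₂ fed = 3670 × 79/21 = 13810 kmol/h.
Fuel reacted = 0.786 × 444 → ξ = 349 kmol/h.
Outlet (n = n₀ + ν ξ):
  C₃H₆: 444 − 1(349) = 95.02
  O₂: 3670 − 4.5(349) = 2100
  N₂: 13810 (inert)
  CO₂: 0 + 3(349) = 1047
  H₂O: 0 + 3(349) = 1047
Total out = 18100 kmol/h; y_N₂ = 13810 / 18100 = 0.763.

0.763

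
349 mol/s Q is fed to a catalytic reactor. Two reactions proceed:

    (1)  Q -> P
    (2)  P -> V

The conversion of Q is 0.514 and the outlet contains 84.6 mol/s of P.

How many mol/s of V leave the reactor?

94.8 mol/s

Conversion of Q: Q consumed = 1ξ₁ = 0.514 × 349 → ξ₁ = 179.4 mol/s.
P balance: n_P = 0 + 1ξ₁ − 1ξ₂ = 84.6 → ξ₂ = (1·179.4 − 84.6)/1 = 94.79 mol/s.
Outlet amounts (n = n₀ + Σ ν·ξ):
  Q: 349 − 1(179.4) = 169.6
  P: 0 + 1(179.4) − 1(94.79) = 84.6
  V: 0 + 1(94.79) = 94.79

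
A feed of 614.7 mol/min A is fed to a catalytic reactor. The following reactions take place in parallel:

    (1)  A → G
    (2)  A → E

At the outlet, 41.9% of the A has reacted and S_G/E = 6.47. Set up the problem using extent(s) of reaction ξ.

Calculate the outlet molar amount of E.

Conversion of A: A consumed = 0.419 × 614.7 = 257.6 mol/min = 1ξ₁ + 1ξ₂.
Selectivity: 1ξ₁ / (1ξ₂) = 6.47 → ξ₁ = 6.47 ξ₂.
Substitute: (1·6.47 + 1) ξ₂ = 257.6 → ξ₂ = 34.48 mol/min, ξ₁ = 223.1 mol/min.
Outlet amounts (n = n₀ + Σ ν·ξ):
  A: 614.7 − 1(223.1) − 1(34.48) = 357.1
  G: 0 + 1(223.1) = 223.1
  E: 0 + 1(34.48) = 34.48

34.5 mol/min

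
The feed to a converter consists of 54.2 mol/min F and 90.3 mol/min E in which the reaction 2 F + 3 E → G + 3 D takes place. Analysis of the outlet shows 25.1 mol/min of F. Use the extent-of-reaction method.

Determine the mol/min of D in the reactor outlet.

For F: n = n₀ − 2ξ → 25.1 = 54.2 − 2ξ, giving ξ = 14.55 mol/min.
Outlet amounts (n = n₀ + ν ξ):
  F: 54.2 − 2(14.55) = 25.1
  E: 90.3 − 3(14.55) = 46.65
  G: 0 + 1(14.55) = 14.55
  D: 0 + 3(14.55) = 43.65

43.7 mol/min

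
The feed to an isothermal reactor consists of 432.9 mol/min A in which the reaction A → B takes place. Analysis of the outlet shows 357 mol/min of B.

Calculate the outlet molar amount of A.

75.9 mol/min

For B: n = n₀ + 1ξ → 357 = 0 + 1ξ, giving ξ = 357 mol/min.
Outlet amounts (n = n₀ + ν ξ):
  A: 432.9 − 1(357) = 75.9
  B: 0 + 1(357) = 357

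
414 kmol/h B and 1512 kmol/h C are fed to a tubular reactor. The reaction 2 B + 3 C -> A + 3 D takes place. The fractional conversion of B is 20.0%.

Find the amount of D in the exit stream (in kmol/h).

124 kmol/h

B reacted = 0.2 × 414 = 82.8 kmol/h; ν_B = −2, so ξ = 82.8/2 = 41.4 kmol/h.
Outlet amounts (n = n₀ + ν ξ):
  B: 414 − 2(41.4) = 331.2
  C: 1512 − 3(41.4) = 1388
  A: 0 + 1(41.4) = 41.4
  D: 0 + 3(41.4) = 124.2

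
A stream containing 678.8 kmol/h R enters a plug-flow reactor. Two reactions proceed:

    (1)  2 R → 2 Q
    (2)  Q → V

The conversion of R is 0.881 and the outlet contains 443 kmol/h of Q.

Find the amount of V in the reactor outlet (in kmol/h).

155 kmol/h

Conversion of R: R consumed = 2ξ₁ = 0.881 × 678.8 → ξ₁ = 299 kmol/h.
Q balance: n_Q = 0 + 2ξ₁ − 1ξ₂ = 443 → ξ₂ = (2·299 − 443)/1 = 155 kmol/h.
Outlet amounts (n = n₀ + Σ ν·ξ):
  R: 678.8 − 2(299) = 80.78
  Q: 0 + 2(299) − 1(155) = 443
  V: 0 + 1(155) = 155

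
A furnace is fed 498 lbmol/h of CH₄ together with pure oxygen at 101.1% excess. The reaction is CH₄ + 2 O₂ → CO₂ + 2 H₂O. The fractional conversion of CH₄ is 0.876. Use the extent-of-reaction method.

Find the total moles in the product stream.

Stoichiometric O₂ = 2 × 498 = 996 lbmol/h; O₂ fed = 996 × 2.011 = 2003 lbmol/h.
Fuel reacted = 0.876 × 498 → ξ = 436.2 lbmol/h.
Outlet (n = n₀ + ν ξ):
  CH₄: 498 − 1(436.2) = 61.75
  O₂: 2003 − 2(436.2) = 1130
  CO₂: 0 + 1(436.2) = 436.2
  H₂O: 0 + 2(436.2) = 872.5
Total out = 61.75 + 1130 + 436.2 + 872.5 = 2501 lbmol/h.

2500 lbmol/h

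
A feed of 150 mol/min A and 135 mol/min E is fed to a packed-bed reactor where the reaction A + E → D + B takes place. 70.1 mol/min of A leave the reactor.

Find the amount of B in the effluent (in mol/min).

For A: n = n₀ − 1ξ → 70.1 = 150 − 1ξ, giving ξ = 79.9 mol/min.
Outlet amounts (n = n₀ + ν ξ):
  A: 150 − 1(79.9) = 70.1
  E: 135 − 1(79.9) = 55.1
  D: 0 + 1(79.9) = 79.9
  B: 0 + 1(79.9) = 79.9

79.9 mol/min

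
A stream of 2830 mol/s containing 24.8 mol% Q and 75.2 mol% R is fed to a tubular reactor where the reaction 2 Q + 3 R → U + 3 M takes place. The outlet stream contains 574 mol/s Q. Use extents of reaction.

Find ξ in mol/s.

ξ = 63.9 mol/s

For Q: n = n₀ − 2ξ → 574 = 701.8 − 2ξ, giving ξ = 63.92 mol/s.
Outlet amounts (n = n₀ + ν ξ):
  Q: 701.8 − 2(63.92) = 574
  R: 2128 − 3(63.92) = 1936
  U: 0 + 1(63.92) = 63.92
  M: 0 + 3(63.92) = 191.8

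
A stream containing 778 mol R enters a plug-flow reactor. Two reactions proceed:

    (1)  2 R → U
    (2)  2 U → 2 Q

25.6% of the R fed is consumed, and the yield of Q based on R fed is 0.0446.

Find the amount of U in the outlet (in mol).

Conversion of R: R consumed = 2ξ₁ = 0.256 × 778 → ξ₁ = 99.58 mol.
Yield of Q: 2ξ₂ / 778 = 0.0446 → ξ₂ = 17.35 mol.
Outlet amounts (n = n₀ + Σ ν·ξ):
  R: 778 − 2(99.58) = 578.8
  U: 0 + 1(99.58) − 2(17.35) = 64.89
  Q: 0 + 2(17.35) = 34.7

64.9 mol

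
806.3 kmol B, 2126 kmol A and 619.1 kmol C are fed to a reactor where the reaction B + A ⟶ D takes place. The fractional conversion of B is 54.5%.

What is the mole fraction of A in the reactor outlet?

B reacted = 0.545 × 806.3 = 439.4 kmol; ν_B = −1, so ξ = 439.4/1 = 439.4 kmol.
Outlet amounts (n = n₀ + ν ξ):
  B: 806.3 − 1(439.4) = 366.9
  A: 2126 − 1(439.4) = 1687
  D: 0 + 1(439.4) = 439.4
  C: 619.1 (inert)
Total out = 3112 kmol; y_A = 1687 / 3112 = 0.542.

0.542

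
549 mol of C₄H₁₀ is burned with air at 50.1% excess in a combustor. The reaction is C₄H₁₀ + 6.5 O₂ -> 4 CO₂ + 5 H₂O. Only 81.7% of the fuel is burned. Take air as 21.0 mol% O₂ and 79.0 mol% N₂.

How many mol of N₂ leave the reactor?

Stoichiometric O₂ = 6.5 × 549 = 3568 mol; O₂ fed = 3568 × 1.501 = 5356 mol.
N₂ fed = 5356 × 79/21 = 20150 mol.
Fuel reacted = 0.817 × 549 → ξ = 448.5 mol.
Outlet (n = n₀ + ν ξ):
  C₄H₁₀: 549 − 1(448.5) = 100.5
  O₂: 5356 − 6.5(448.5) = 2441
  N₂: 20150 (inert)
  CO₂: 0 + 4(448.5) = 1794
  H₂O: 0 + 5(448.5) = 2243

20100 mol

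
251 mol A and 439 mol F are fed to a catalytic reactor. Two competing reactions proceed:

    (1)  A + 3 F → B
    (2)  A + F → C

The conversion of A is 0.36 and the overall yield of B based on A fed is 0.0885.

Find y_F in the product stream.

0.548

Yield of B: 1ξ₁ / 251 = 0.0885 → ξ₁ = 22.21 mol.
Conversion of A: 1ξ₁ + 1ξ₂ = 0.36 × 251 = 90.36 → ξ₂ = 68.15 mol.
Outlet amounts (n = n₀ + Σ ν·ξ):
  A: 251 − 1(22.21) − 1(68.15) = 160.6
  F: 439 − 3(22.21) − 1(68.15) = 304.2
  B: 0 + 1(22.21) = 22.21
  C: 0 + 1(68.15) = 68.15
Total out = 555.2 mol; y_F = 304.2 / 555.2 = 0.5479.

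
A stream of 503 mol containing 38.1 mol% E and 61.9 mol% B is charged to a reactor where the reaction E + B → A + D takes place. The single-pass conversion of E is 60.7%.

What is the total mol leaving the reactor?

E reacted = 0.607 × 191.6 = 116.3 mol; ν_E = −1, so ξ = 116.3/1 = 116.3 mol.
Outlet amounts (n = n₀ + ν ξ):
  E: 191.6 − 1(116.3) = 75.32
  B: 311.4 − 1(116.3) = 195
  A: 0 + 1(116.3) = 116.3
  D: 0 + 1(116.3) = 116.3
Total out = 75.32 + 195 + 116.3 + 116.3 = 503 mol.

503 mol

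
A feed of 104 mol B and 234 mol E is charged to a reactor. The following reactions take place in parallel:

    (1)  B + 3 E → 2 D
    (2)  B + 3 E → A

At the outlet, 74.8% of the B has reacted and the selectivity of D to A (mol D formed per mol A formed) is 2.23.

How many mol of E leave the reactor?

0.624 mol

Conversion of B: B consumed = 0.748 × 104 = 77.79 mol = 1ξ₁ + 1ξ₂.
Selectivity: 2ξ₁ / (1ξ₂) = 2.23 → ξ₁ = 1.115 ξ₂.
Substitute: (1·1.115 + 1) ξ₂ = 77.79 → ξ₂ = 36.78 mol, ξ₁ = 41.01 mol.
Outlet amounts (n = n₀ + Σ ν·ξ):
  B: 104 − 1(41.01) − 1(36.78) = 26.21
  E: 234 − 3(41.01) − 3(36.78) = 0.624
  D: 0 + 2(41.01) = 82.02
  A: 0 + 1(36.78) = 36.78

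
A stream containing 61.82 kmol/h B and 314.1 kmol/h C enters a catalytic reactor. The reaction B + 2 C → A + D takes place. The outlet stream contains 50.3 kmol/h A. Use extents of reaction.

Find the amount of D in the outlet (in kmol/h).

50.3 kmol/h

For A: n = n₀ + 1ξ → 50.3 = 0 + 1ξ, giving ξ = 50.3 kmol/h.
Outlet amounts (n = n₀ + ν ξ):
  B: 61.82 − 1(50.3) = 11.52
  C: 314.1 − 2(50.3) = 213.5
  A: 0 + 1(50.3) = 50.3
  D: 0 + 1(50.3) = 50.3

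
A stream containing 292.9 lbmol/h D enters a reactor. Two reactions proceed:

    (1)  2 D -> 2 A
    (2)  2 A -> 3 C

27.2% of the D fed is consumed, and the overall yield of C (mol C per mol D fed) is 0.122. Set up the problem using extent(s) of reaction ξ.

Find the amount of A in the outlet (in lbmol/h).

Conversion of D: D consumed = 2ξ₁ = 0.272 × 292.9 → ξ₁ = 39.83 lbmol/h.
Yield of C: 3ξ₂ / 292.9 = 0.122 → ξ₂ = 11.91 lbmol/h.
Outlet amounts (n = n₀ + Σ ν·ξ):
  D: 292.9 − 2(39.83) = 213.2
  A: 0 + 2(39.83) − 2(11.91) = 55.85
  C: 0 + 3(11.91) = 35.73

55.8 lbmol/h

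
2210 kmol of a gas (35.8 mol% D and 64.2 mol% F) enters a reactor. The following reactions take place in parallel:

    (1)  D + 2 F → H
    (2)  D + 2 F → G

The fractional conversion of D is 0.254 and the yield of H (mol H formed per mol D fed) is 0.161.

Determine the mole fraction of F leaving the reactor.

Yield of H: 1ξ₁ / 791.2 = 0.161 → ξ₁ = 127.4 kmol.
Conversion of D: 1ξ₁ + 1ξ₂ = 0.254 × 791.2 = 201 → ξ₂ = 73.58 kmol.
Outlet amounts (n = n₀ + Σ ν·ξ):
  D: 791.2 − 1(127.4) − 1(73.58) = 590.2
  F: 1419 − 2(127.4) − 2(73.58) = 1017
  H: 0 + 1(127.4) = 127.4
  G: 0 + 1(73.58) = 73.58
Total out = 1808 kmol; y_F = 1017 / 1808 = 0.5624.

0.562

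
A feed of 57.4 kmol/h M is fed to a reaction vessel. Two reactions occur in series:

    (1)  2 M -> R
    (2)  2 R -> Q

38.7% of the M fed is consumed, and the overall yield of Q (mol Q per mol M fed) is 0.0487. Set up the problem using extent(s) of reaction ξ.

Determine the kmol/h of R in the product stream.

Conversion of M: M consumed = 2ξ₁ = 0.387 × 57.4 → ξ₁ = 11.11 kmol/h.
Yield of Q: 1ξ₂ / 57.4 = 0.0487 → ξ₂ = 2.795 kmol/h.
Outlet amounts (n = n₀ + Σ ν·ξ):
  M: 57.4 − 2(11.11) = 35.19
  R: 0 + 1(11.11) − 2(2.795) = 5.516
  Q: 0 + 1(2.795) = 2.795

5.52 kmol/h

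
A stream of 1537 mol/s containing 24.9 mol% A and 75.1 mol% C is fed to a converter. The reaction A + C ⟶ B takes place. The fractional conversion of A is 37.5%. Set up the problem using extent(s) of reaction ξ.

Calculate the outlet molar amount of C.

1010 mol/s

A reacted = 0.375 × 382.7 = 143.5 mol/s; ν_A = −1, so ξ = 143.5/1 = 143.5 mol/s.
Outlet amounts (n = n₀ + ν ξ):
  A: 382.7 − 1(143.5) = 239.2
  C: 1154 − 1(143.5) = 1011
  B: 0 + 1(143.5) = 143.5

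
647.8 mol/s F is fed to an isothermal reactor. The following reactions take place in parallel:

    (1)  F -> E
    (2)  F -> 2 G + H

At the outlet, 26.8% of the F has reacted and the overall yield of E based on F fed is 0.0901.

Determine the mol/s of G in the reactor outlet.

Yield of E: 1ξ₁ / 647.8 = 0.0901 → ξ₁ = 58.37 mol/s.
Conversion of F: 1ξ₁ + 1ξ₂ = 0.268 × 647.8 = 173.6 → ξ₂ = 115.2 mol/s.
Outlet amounts (n = n₀ + Σ ν·ξ):
  F: 647.8 − 1(58.37) − 1(115.2) = 474.2
  E: 0 + 1(58.37) = 58.37
  G: 0 + 2(115.2) = 230.5
  H: 0 + 1(115.2) = 115.2

230 mol/s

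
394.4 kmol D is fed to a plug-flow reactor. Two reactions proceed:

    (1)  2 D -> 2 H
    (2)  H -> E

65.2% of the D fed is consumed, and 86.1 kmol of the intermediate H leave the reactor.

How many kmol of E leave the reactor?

171 kmol

Conversion of D: D consumed = 2ξ₁ = 0.652 × 394.4 → ξ₁ = 128.6 kmol.
H balance: n_H = 0 + 2ξ₁ − 1ξ₂ = 86.1 → ξ₂ = (2·128.6 − 86.1)/1 = 171 kmol.
Outlet amounts (n = n₀ + Σ ν·ξ):
  D: 394.4 − 2(128.6) = 137.3
  H: 0 + 2(128.6) − 1(171) = 86.1
  E: 0 + 1(171) = 171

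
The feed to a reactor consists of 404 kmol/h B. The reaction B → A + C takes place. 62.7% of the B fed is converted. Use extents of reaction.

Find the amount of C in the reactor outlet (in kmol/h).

B reacted = 0.627 × 404 = 253.3 kmol/h; ν_B = −1, so ξ = 253.3/1 = 253.3 kmol/h.
Outlet amounts (n = n₀ + ν ξ):
  B: 404 − 1(253.3) = 150.7
  A: 0 + 1(253.3) = 253.3
  C: 0 + 1(253.3) = 253.3

253 kmol/h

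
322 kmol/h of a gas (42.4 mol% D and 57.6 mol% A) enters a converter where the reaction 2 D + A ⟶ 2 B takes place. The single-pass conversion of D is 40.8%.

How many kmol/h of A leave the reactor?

158 kmol/h

D reacted = 0.408 × 136.5 = 55.7 kmol/h; ν_D = −2, so ξ = 55.7/2 = 27.85 kmol/h.
Outlet amounts (n = n₀ + ν ξ):
  D: 136.5 − 2(27.85) = 80.82
  A: 185.5 − 1(27.85) = 157.6
  B: 0 + 2(27.85) = 55.7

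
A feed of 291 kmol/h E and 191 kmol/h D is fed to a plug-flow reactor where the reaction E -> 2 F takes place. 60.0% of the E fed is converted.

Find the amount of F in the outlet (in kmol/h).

349 kmol/h

E reacted = 0.6 × 291 = 174.6 kmol/h; ν_E = −1, so ξ = 174.6/1 = 174.6 kmol/h.
Outlet amounts (n = n₀ + ν ξ):
  E: 291 − 1(174.6) = 116.4
  F: 0 + 2(174.6) = 349.2
  D: 191 (inert)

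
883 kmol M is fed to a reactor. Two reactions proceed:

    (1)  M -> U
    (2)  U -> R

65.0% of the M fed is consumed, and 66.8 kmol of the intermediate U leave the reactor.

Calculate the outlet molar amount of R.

Conversion of M: M consumed = 1ξ₁ = 0.65 × 883 → ξ₁ = 574 kmol.
U balance: n_U = 0 + 1ξ₁ − 1ξ₂ = 66.8 → ξ₂ = (1·574 − 66.8)/1 = 507.2 kmol.
Outlet amounts (n = n₀ + Σ ν·ξ):
  M: 883 − 1(574) = 309
  U: 0 + 1(574) − 1(507.2) = 66.8
  R: 0 + 1(507.2) = 507.2

507 kmol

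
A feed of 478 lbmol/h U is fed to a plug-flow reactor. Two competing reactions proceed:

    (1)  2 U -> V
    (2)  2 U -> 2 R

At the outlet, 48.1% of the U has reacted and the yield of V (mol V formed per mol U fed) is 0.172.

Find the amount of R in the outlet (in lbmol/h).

65.5 lbmol/h

Yield of V: 1ξ₁ / 478 = 0.172 → ξ₁ = 82.22 lbmol/h.
Conversion of U: 2ξ₁ + 2ξ₂ = 0.481 × 478 = 229.9 → ξ₂ = 32.74 lbmol/h.
Outlet amounts (n = n₀ + Σ ν·ξ):
  U: 478 − 2(82.22) − 2(32.74) = 248.1
  V: 0 + 1(82.22) = 82.22
  R: 0 + 2(32.74) = 65.49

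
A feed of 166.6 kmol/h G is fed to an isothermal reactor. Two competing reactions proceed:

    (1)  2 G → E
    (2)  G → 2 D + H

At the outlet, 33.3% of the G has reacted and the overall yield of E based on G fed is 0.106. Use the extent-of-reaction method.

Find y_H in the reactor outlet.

Yield of E: 1ξ₁ / 166.6 = 0.106 → ξ₁ = 17.66 kmol/h.
Conversion of G: 2ξ₁ + 1ξ₂ = 0.333 × 166.6 = 55.48 → ξ₂ = 20.16 kmol/h.
Outlet amounts (n = n₀ + Σ ν·ξ):
  G: 166.6 − 2(17.66) − 1(20.16) = 111.1
  E: 0 + 1(17.66) = 17.66
  D: 0 + 2(20.16) = 40.32
  H: 0 + 1(20.16) = 20.16
Total out = 189.3 kmol/h; y_H = 20.16 / 189.3 = 0.1065.

0.107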